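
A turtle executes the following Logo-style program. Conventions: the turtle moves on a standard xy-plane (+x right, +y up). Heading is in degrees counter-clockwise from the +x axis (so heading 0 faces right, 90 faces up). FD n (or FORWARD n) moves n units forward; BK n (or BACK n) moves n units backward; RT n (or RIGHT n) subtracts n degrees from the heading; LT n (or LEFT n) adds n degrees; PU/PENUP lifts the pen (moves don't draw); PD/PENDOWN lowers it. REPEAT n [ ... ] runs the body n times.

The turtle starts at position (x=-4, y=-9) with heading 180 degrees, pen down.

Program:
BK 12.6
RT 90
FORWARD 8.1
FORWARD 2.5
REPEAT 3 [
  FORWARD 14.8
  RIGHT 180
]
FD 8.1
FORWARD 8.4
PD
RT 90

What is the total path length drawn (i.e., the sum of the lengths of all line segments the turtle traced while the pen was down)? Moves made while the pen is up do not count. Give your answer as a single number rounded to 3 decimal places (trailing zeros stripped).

Executing turtle program step by step:
Start: pos=(-4,-9), heading=180, pen down
BK 12.6: (-4,-9) -> (8.6,-9) [heading=180, draw]
RT 90: heading 180 -> 90
FD 8.1: (8.6,-9) -> (8.6,-0.9) [heading=90, draw]
FD 2.5: (8.6,-0.9) -> (8.6,1.6) [heading=90, draw]
REPEAT 3 [
  -- iteration 1/3 --
  FD 14.8: (8.6,1.6) -> (8.6,16.4) [heading=90, draw]
  RT 180: heading 90 -> 270
  -- iteration 2/3 --
  FD 14.8: (8.6,16.4) -> (8.6,1.6) [heading=270, draw]
  RT 180: heading 270 -> 90
  -- iteration 3/3 --
  FD 14.8: (8.6,1.6) -> (8.6,16.4) [heading=90, draw]
  RT 180: heading 90 -> 270
]
FD 8.1: (8.6,16.4) -> (8.6,8.3) [heading=270, draw]
FD 8.4: (8.6,8.3) -> (8.6,-0.1) [heading=270, draw]
PD: pen down
RT 90: heading 270 -> 180
Final: pos=(8.6,-0.1), heading=180, 8 segment(s) drawn

Segment lengths:
  seg 1: (-4,-9) -> (8.6,-9), length = 12.6
  seg 2: (8.6,-9) -> (8.6,-0.9), length = 8.1
  seg 3: (8.6,-0.9) -> (8.6,1.6), length = 2.5
  seg 4: (8.6,1.6) -> (8.6,16.4), length = 14.8
  seg 5: (8.6,16.4) -> (8.6,1.6), length = 14.8
  seg 6: (8.6,1.6) -> (8.6,16.4), length = 14.8
  seg 7: (8.6,16.4) -> (8.6,8.3), length = 8.1
  seg 8: (8.6,8.3) -> (8.6,-0.1), length = 8.4
Total = 84.1

Answer: 84.1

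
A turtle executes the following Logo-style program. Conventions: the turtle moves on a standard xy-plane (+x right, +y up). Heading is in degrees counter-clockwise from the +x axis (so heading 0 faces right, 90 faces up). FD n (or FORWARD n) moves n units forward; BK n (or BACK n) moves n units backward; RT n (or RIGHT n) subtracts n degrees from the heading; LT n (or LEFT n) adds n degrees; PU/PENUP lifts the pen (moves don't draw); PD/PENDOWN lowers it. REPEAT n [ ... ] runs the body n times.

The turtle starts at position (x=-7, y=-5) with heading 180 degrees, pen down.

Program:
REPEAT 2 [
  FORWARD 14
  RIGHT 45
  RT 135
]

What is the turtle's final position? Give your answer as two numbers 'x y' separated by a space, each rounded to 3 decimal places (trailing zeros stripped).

Executing turtle program step by step:
Start: pos=(-7,-5), heading=180, pen down
REPEAT 2 [
  -- iteration 1/2 --
  FD 14: (-7,-5) -> (-21,-5) [heading=180, draw]
  RT 45: heading 180 -> 135
  RT 135: heading 135 -> 0
  -- iteration 2/2 --
  FD 14: (-21,-5) -> (-7,-5) [heading=0, draw]
  RT 45: heading 0 -> 315
  RT 135: heading 315 -> 180
]
Final: pos=(-7,-5), heading=180, 2 segment(s) drawn

Answer: -7 -5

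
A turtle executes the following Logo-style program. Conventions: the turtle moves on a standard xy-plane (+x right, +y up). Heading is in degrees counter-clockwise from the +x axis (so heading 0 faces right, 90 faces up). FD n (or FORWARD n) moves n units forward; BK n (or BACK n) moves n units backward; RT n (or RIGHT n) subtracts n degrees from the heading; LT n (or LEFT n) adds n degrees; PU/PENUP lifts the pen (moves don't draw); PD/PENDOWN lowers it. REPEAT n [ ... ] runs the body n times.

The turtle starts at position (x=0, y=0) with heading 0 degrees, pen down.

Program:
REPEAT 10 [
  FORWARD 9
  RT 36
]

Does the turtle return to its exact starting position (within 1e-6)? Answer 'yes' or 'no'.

Answer: yes

Derivation:
Executing turtle program step by step:
Start: pos=(0,0), heading=0, pen down
REPEAT 10 [
  -- iteration 1/10 --
  FD 9: (0,0) -> (9,0) [heading=0, draw]
  RT 36: heading 0 -> 324
  -- iteration 2/10 --
  FD 9: (9,0) -> (16.281,-5.29) [heading=324, draw]
  RT 36: heading 324 -> 288
  -- iteration 3/10 --
  FD 9: (16.281,-5.29) -> (19.062,-13.85) [heading=288, draw]
  RT 36: heading 288 -> 252
  -- iteration 4/10 --
  FD 9: (19.062,-13.85) -> (16.281,-22.409) [heading=252, draw]
  RT 36: heading 252 -> 216
  -- iteration 5/10 --
  FD 9: (16.281,-22.409) -> (9,-27.699) [heading=216, draw]
  RT 36: heading 216 -> 180
  -- iteration 6/10 --
  FD 9: (9,-27.699) -> (0,-27.699) [heading=180, draw]
  RT 36: heading 180 -> 144
  -- iteration 7/10 --
  FD 9: (0,-27.699) -> (-7.281,-22.409) [heading=144, draw]
  RT 36: heading 144 -> 108
  -- iteration 8/10 --
  FD 9: (-7.281,-22.409) -> (-10.062,-13.85) [heading=108, draw]
  RT 36: heading 108 -> 72
  -- iteration 9/10 --
  FD 9: (-10.062,-13.85) -> (-7.281,-5.29) [heading=72, draw]
  RT 36: heading 72 -> 36
  -- iteration 10/10 --
  FD 9: (-7.281,-5.29) -> (0,0) [heading=36, draw]
  RT 36: heading 36 -> 0
]
Final: pos=(0,0), heading=0, 10 segment(s) drawn

Start position: (0, 0)
Final position: (0, 0)
Distance = 0; < 1e-6 -> CLOSED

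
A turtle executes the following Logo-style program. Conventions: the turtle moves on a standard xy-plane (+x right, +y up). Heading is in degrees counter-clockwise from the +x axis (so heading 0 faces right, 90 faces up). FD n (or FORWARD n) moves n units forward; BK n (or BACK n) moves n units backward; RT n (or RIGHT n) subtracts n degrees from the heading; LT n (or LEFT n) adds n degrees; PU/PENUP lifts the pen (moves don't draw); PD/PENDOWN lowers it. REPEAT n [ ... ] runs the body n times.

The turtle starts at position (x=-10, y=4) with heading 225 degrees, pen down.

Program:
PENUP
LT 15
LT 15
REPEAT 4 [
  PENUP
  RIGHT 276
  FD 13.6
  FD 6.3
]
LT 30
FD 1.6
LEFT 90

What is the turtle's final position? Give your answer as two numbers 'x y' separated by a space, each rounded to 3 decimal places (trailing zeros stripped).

Executing turtle program step by step:
Start: pos=(-10,4), heading=225, pen down
PU: pen up
LT 15: heading 225 -> 240
LT 15: heading 240 -> 255
REPEAT 4 [
  -- iteration 1/4 --
  PU: pen up
  RT 276: heading 255 -> 339
  FD 13.6: (-10,4) -> (2.697,-0.874) [heading=339, move]
  FD 6.3: (2.697,-0.874) -> (8.578,-3.132) [heading=339, move]
  -- iteration 2/4 --
  PU: pen up
  RT 276: heading 339 -> 63
  FD 13.6: (8.578,-3.132) -> (14.753,8.986) [heading=63, move]
  FD 6.3: (14.753,8.986) -> (17.613,14.6) [heading=63, move]
  -- iteration 3/4 --
  PU: pen up
  RT 276: heading 63 -> 147
  FD 13.6: (17.613,14.6) -> (6.207,22.007) [heading=147, move]
  FD 6.3: (6.207,22.007) -> (0.923,25.438) [heading=147, move]
  -- iteration 4/4 --
  PU: pen up
  RT 276: heading 147 -> 231
  FD 13.6: (0.923,25.438) -> (-7.636,14.869) [heading=231, move]
  FD 6.3: (-7.636,14.869) -> (-11.6,9.973) [heading=231, move]
]
LT 30: heading 231 -> 261
FD 1.6: (-11.6,9.973) -> (-11.851,8.392) [heading=261, move]
LT 90: heading 261 -> 351
Final: pos=(-11.851,8.392), heading=351, 0 segment(s) drawn

Answer: -11.851 8.392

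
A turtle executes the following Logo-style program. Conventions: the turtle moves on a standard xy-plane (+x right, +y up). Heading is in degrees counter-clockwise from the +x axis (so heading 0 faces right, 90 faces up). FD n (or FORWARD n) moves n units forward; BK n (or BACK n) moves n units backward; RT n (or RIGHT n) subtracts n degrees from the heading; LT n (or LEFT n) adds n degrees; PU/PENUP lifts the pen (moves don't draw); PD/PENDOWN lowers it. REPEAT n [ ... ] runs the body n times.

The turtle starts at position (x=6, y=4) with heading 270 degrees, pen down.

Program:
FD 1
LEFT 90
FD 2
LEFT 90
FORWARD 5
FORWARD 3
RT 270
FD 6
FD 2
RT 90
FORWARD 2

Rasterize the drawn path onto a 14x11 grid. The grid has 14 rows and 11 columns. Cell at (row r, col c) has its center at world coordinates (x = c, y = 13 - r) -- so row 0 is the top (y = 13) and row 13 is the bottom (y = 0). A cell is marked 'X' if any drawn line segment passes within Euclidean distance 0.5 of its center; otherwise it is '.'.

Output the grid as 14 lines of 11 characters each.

Segment 0: (6,4) -> (6,3)
Segment 1: (6,3) -> (8,3)
Segment 2: (8,3) -> (8,8)
Segment 3: (8,8) -> (8,11)
Segment 4: (8,11) -> (2,11)
Segment 5: (2,11) -> (0,11)
Segment 6: (0,11) -> (0,13)

Answer: X..........
X..........
XXXXXXXXX..
........X..
........X..
........X..
........X..
........X..
........X..
......X.X..
......XXX..
...........
...........
...........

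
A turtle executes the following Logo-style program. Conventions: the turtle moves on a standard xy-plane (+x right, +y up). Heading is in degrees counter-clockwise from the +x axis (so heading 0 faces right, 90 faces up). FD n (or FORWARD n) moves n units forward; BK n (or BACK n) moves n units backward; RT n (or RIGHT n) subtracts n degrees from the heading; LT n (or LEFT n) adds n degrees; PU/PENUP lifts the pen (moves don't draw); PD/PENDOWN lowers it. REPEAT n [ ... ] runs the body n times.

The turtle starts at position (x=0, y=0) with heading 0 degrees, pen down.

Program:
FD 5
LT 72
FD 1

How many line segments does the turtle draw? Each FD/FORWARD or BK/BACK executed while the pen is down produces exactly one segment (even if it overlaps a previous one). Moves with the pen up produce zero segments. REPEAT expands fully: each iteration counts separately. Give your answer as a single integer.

Executing turtle program step by step:
Start: pos=(0,0), heading=0, pen down
FD 5: (0,0) -> (5,0) [heading=0, draw]
LT 72: heading 0 -> 72
FD 1: (5,0) -> (5.309,0.951) [heading=72, draw]
Final: pos=(5.309,0.951), heading=72, 2 segment(s) drawn
Segments drawn: 2

Answer: 2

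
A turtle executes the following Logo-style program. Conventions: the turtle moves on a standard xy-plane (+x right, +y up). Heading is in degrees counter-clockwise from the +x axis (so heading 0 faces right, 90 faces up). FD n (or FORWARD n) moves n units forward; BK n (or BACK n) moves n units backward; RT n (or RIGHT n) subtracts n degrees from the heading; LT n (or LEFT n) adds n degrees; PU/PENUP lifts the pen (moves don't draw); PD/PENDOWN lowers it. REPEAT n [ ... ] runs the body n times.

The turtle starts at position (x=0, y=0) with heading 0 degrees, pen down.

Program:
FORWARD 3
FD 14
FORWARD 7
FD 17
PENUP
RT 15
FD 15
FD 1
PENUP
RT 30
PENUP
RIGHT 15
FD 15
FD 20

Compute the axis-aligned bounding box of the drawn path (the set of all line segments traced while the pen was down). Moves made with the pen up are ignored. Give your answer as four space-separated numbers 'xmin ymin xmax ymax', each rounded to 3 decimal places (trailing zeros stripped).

Executing turtle program step by step:
Start: pos=(0,0), heading=0, pen down
FD 3: (0,0) -> (3,0) [heading=0, draw]
FD 14: (3,0) -> (17,0) [heading=0, draw]
FD 7: (17,0) -> (24,0) [heading=0, draw]
FD 17: (24,0) -> (41,0) [heading=0, draw]
PU: pen up
RT 15: heading 0 -> 345
FD 15: (41,0) -> (55.489,-3.882) [heading=345, move]
FD 1: (55.489,-3.882) -> (56.455,-4.141) [heading=345, move]
PU: pen up
RT 30: heading 345 -> 315
PU: pen up
RT 15: heading 315 -> 300
FD 15: (56.455,-4.141) -> (63.955,-17.131) [heading=300, move]
FD 20: (63.955,-17.131) -> (73.955,-34.452) [heading=300, move]
Final: pos=(73.955,-34.452), heading=300, 4 segment(s) drawn

Segment endpoints: x in {0, 3, 17, 24, 41}, y in {0}
xmin=0, ymin=0, xmax=41, ymax=0

Answer: 0 0 41 0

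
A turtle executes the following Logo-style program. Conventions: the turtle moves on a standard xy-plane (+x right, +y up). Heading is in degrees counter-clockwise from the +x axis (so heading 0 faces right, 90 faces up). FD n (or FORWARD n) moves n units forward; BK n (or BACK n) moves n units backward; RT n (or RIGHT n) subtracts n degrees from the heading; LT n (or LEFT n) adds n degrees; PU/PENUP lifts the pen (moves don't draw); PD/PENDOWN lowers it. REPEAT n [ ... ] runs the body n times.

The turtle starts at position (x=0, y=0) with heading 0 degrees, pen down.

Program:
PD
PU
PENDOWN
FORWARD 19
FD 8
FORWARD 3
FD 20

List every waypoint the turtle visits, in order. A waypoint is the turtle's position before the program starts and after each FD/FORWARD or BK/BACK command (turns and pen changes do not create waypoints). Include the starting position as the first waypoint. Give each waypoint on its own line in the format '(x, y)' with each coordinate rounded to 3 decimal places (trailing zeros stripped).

Answer: (0, 0)
(19, 0)
(27, 0)
(30, 0)
(50, 0)

Derivation:
Executing turtle program step by step:
Start: pos=(0,0), heading=0, pen down
PD: pen down
PU: pen up
PD: pen down
FD 19: (0,0) -> (19,0) [heading=0, draw]
FD 8: (19,0) -> (27,0) [heading=0, draw]
FD 3: (27,0) -> (30,0) [heading=0, draw]
FD 20: (30,0) -> (50,0) [heading=0, draw]
Final: pos=(50,0), heading=0, 4 segment(s) drawn
Waypoints (5 total):
(0, 0)
(19, 0)
(27, 0)
(30, 0)
(50, 0)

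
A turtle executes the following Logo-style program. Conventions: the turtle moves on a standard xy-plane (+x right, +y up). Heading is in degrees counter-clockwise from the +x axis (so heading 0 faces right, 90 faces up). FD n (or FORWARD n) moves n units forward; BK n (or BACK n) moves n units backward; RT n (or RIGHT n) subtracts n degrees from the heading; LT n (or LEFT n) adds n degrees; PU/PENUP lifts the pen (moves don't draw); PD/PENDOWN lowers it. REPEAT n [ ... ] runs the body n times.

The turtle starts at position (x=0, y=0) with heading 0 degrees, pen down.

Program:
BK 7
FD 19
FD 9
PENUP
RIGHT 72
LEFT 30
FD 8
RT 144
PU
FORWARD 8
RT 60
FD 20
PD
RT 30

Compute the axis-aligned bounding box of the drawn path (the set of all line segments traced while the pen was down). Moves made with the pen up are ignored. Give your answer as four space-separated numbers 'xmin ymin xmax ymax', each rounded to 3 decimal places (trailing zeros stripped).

Executing turtle program step by step:
Start: pos=(0,0), heading=0, pen down
BK 7: (0,0) -> (-7,0) [heading=0, draw]
FD 19: (-7,0) -> (12,0) [heading=0, draw]
FD 9: (12,0) -> (21,0) [heading=0, draw]
PU: pen up
RT 72: heading 0 -> 288
LT 30: heading 288 -> 318
FD 8: (21,0) -> (26.945,-5.353) [heading=318, move]
RT 144: heading 318 -> 174
PU: pen up
FD 8: (26.945,-5.353) -> (18.989,-4.517) [heading=174, move]
RT 60: heading 174 -> 114
FD 20: (18.989,-4.517) -> (10.854,13.754) [heading=114, move]
PD: pen down
RT 30: heading 114 -> 84
Final: pos=(10.854,13.754), heading=84, 3 segment(s) drawn

Segment endpoints: x in {-7, 0, 12, 21}, y in {0}
xmin=-7, ymin=0, xmax=21, ymax=0

Answer: -7 0 21 0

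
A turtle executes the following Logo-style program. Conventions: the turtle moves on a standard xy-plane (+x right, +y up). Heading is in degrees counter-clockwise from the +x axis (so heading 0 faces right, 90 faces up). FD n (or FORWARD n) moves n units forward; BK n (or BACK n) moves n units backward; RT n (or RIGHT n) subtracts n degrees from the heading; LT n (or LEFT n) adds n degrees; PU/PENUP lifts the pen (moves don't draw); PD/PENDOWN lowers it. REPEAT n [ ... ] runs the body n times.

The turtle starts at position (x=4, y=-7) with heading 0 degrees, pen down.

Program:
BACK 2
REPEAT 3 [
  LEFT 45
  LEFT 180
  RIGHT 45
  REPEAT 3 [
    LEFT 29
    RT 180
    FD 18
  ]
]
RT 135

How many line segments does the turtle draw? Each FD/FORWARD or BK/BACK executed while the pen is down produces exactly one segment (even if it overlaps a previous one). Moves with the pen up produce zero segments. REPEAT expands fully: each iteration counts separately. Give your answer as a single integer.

Executing turtle program step by step:
Start: pos=(4,-7), heading=0, pen down
BK 2: (4,-7) -> (2,-7) [heading=0, draw]
REPEAT 3 [
  -- iteration 1/3 --
  LT 45: heading 0 -> 45
  LT 180: heading 45 -> 225
  RT 45: heading 225 -> 180
  REPEAT 3 [
    -- iteration 1/3 --
    LT 29: heading 180 -> 209
    RT 180: heading 209 -> 29
    FD 18: (2,-7) -> (17.743,1.727) [heading=29, draw]
    -- iteration 2/3 --
    LT 29: heading 29 -> 58
    RT 180: heading 58 -> 238
    FD 18: (17.743,1.727) -> (8.205,-13.538) [heading=238, draw]
    -- iteration 3/3 --
    LT 29: heading 238 -> 267
    RT 180: heading 267 -> 87
    FD 18: (8.205,-13.538) -> (9.147,4.437) [heading=87, draw]
  ]
  -- iteration 2/3 --
  LT 45: heading 87 -> 132
  LT 180: heading 132 -> 312
  RT 45: heading 312 -> 267
  REPEAT 3 [
    -- iteration 1/3 --
    LT 29: heading 267 -> 296
    RT 180: heading 296 -> 116
    FD 18: (9.147,4.437) -> (1.256,20.615) [heading=116, draw]
    -- iteration 2/3 --
    LT 29: heading 116 -> 145
    RT 180: heading 145 -> 325
    FD 18: (1.256,20.615) -> (16.001,10.291) [heading=325, draw]
    -- iteration 3/3 --
    LT 29: heading 325 -> 354
    RT 180: heading 354 -> 174
    FD 18: (16.001,10.291) -> (-1.901,12.172) [heading=174, draw]
  ]
  -- iteration 3/3 --
  LT 45: heading 174 -> 219
  LT 180: heading 219 -> 39
  RT 45: heading 39 -> 354
  REPEAT 3 [
    -- iteration 1/3 --
    LT 29: heading 354 -> 23
    RT 180: heading 23 -> 203
    FD 18: (-1.901,12.172) -> (-18.47,5.139) [heading=203, draw]
    -- iteration 2/3 --
    LT 29: heading 203 -> 232
    RT 180: heading 232 -> 52
    FD 18: (-18.47,5.139) -> (-7.388,19.324) [heading=52, draw]
    -- iteration 3/3 --
    LT 29: heading 52 -> 81
    RT 180: heading 81 -> 261
    FD 18: (-7.388,19.324) -> (-10.204,1.545) [heading=261, draw]
  ]
]
RT 135: heading 261 -> 126
Final: pos=(-10.204,1.545), heading=126, 10 segment(s) drawn
Segments drawn: 10

Answer: 10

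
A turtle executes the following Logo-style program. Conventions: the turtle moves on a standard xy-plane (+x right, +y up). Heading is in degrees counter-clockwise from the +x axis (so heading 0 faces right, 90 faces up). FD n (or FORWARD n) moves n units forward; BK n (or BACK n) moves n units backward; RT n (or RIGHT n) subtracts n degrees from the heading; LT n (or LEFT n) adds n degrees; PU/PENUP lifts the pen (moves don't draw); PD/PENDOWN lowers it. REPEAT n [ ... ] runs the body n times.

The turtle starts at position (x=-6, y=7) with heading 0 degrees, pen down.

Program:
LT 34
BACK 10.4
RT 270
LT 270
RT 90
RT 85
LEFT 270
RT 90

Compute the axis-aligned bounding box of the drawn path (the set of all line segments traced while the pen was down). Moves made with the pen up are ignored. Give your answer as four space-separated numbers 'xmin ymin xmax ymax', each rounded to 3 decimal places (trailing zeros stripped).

Executing turtle program step by step:
Start: pos=(-6,7), heading=0, pen down
LT 34: heading 0 -> 34
BK 10.4: (-6,7) -> (-14.622,1.184) [heading=34, draw]
RT 270: heading 34 -> 124
LT 270: heading 124 -> 34
RT 90: heading 34 -> 304
RT 85: heading 304 -> 219
LT 270: heading 219 -> 129
RT 90: heading 129 -> 39
Final: pos=(-14.622,1.184), heading=39, 1 segment(s) drawn

Segment endpoints: x in {-14.622, -6}, y in {1.184, 7}
xmin=-14.622, ymin=1.184, xmax=-6, ymax=7

Answer: -14.622 1.184 -6 7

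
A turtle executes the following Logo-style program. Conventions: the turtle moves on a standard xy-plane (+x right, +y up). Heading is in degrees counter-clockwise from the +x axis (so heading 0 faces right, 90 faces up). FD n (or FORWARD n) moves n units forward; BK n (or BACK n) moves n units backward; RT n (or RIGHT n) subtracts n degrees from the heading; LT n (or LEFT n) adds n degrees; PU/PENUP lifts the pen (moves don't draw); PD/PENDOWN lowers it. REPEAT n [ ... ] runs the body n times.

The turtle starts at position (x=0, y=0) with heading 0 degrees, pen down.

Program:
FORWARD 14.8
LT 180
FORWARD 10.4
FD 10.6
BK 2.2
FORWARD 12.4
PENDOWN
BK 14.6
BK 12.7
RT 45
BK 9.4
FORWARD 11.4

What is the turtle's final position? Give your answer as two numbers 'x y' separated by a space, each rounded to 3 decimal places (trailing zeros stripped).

Answer: 9.486 1.414

Derivation:
Executing turtle program step by step:
Start: pos=(0,0), heading=0, pen down
FD 14.8: (0,0) -> (14.8,0) [heading=0, draw]
LT 180: heading 0 -> 180
FD 10.4: (14.8,0) -> (4.4,0) [heading=180, draw]
FD 10.6: (4.4,0) -> (-6.2,0) [heading=180, draw]
BK 2.2: (-6.2,0) -> (-4,0) [heading=180, draw]
FD 12.4: (-4,0) -> (-16.4,0) [heading=180, draw]
PD: pen down
BK 14.6: (-16.4,0) -> (-1.8,0) [heading=180, draw]
BK 12.7: (-1.8,0) -> (10.9,0) [heading=180, draw]
RT 45: heading 180 -> 135
BK 9.4: (10.9,0) -> (17.547,-6.647) [heading=135, draw]
FD 11.4: (17.547,-6.647) -> (9.486,1.414) [heading=135, draw]
Final: pos=(9.486,1.414), heading=135, 9 segment(s) drawn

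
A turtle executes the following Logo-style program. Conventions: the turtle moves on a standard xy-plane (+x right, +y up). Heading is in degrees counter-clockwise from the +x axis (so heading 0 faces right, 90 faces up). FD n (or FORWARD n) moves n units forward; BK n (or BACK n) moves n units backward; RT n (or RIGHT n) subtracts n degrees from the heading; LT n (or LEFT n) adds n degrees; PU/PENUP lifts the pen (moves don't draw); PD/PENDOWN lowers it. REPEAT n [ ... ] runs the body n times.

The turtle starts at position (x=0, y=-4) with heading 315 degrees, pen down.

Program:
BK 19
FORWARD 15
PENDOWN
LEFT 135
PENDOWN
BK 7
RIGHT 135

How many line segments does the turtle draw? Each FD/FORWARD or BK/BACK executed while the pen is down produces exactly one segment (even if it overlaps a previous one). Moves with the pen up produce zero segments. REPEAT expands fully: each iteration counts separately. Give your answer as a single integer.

Executing turtle program step by step:
Start: pos=(0,-4), heading=315, pen down
BK 19: (0,-4) -> (-13.435,9.435) [heading=315, draw]
FD 15: (-13.435,9.435) -> (-2.828,-1.172) [heading=315, draw]
PD: pen down
LT 135: heading 315 -> 90
PD: pen down
BK 7: (-2.828,-1.172) -> (-2.828,-8.172) [heading=90, draw]
RT 135: heading 90 -> 315
Final: pos=(-2.828,-8.172), heading=315, 3 segment(s) drawn
Segments drawn: 3

Answer: 3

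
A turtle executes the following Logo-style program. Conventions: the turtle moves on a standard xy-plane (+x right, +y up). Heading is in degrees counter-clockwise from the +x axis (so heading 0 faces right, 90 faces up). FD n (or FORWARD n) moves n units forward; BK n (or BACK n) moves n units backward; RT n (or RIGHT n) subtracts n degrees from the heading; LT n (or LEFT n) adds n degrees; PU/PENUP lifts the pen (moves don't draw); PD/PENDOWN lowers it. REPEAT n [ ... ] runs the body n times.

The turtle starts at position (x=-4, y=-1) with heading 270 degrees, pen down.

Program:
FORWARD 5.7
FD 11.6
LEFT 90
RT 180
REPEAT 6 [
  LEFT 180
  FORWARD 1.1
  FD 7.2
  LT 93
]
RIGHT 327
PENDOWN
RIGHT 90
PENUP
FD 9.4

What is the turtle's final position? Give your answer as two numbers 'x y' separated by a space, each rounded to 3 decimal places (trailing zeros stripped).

Answer: 12.753 -31.466

Derivation:
Executing turtle program step by step:
Start: pos=(-4,-1), heading=270, pen down
FD 5.7: (-4,-1) -> (-4,-6.7) [heading=270, draw]
FD 11.6: (-4,-6.7) -> (-4,-18.3) [heading=270, draw]
LT 90: heading 270 -> 0
RT 180: heading 0 -> 180
REPEAT 6 [
  -- iteration 1/6 --
  LT 180: heading 180 -> 0
  FD 1.1: (-4,-18.3) -> (-2.9,-18.3) [heading=0, draw]
  FD 7.2: (-2.9,-18.3) -> (4.3,-18.3) [heading=0, draw]
  LT 93: heading 0 -> 93
  -- iteration 2/6 --
  LT 180: heading 93 -> 273
  FD 1.1: (4.3,-18.3) -> (4.358,-19.398) [heading=273, draw]
  FD 7.2: (4.358,-19.398) -> (4.734,-26.589) [heading=273, draw]
  LT 93: heading 273 -> 6
  -- iteration 3/6 --
  LT 180: heading 6 -> 186
  FD 1.1: (4.734,-26.589) -> (3.64,-26.704) [heading=186, draw]
  FD 7.2: (3.64,-26.704) -> (-3.52,-27.456) [heading=186, draw]
  LT 93: heading 186 -> 279
  -- iteration 4/6 --
  LT 180: heading 279 -> 99
  FD 1.1: (-3.52,-27.456) -> (-3.692,-26.37) [heading=99, draw]
  FD 7.2: (-3.692,-26.37) -> (-4.819,-19.258) [heading=99, draw]
  LT 93: heading 99 -> 192
  -- iteration 5/6 --
  LT 180: heading 192 -> 12
  FD 1.1: (-4.819,-19.258) -> (-3.743,-19.03) [heading=12, draw]
  FD 7.2: (-3.743,-19.03) -> (3.3,-17.533) [heading=12, draw]
  LT 93: heading 12 -> 105
  -- iteration 6/6 --
  LT 180: heading 105 -> 285
  FD 1.1: (3.3,-17.533) -> (3.585,-18.595) [heading=285, draw]
  FD 7.2: (3.585,-18.595) -> (5.448,-25.55) [heading=285, draw]
  LT 93: heading 285 -> 18
]
RT 327: heading 18 -> 51
PD: pen down
RT 90: heading 51 -> 321
PU: pen up
FD 9.4: (5.448,-25.55) -> (12.753,-31.466) [heading=321, move]
Final: pos=(12.753,-31.466), heading=321, 14 segment(s) drawn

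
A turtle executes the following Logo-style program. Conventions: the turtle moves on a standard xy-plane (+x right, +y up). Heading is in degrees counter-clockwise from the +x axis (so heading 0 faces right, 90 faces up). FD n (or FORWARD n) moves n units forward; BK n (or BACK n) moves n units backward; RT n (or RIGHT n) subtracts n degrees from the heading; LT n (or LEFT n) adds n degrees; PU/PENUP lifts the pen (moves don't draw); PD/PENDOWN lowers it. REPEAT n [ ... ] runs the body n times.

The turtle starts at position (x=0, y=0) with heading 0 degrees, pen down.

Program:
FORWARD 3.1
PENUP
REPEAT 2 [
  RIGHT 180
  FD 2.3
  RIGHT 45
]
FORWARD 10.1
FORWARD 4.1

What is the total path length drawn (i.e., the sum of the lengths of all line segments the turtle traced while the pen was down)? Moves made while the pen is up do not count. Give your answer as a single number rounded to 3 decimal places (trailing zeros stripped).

Answer: 3.1

Derivation:
Executing turtle program step by step:
Start: pos=(0,0), heading=0, pen down
FD 3.1: (0,0) -> (3.1,0) [heading=0, draw]
PU: pen up
REPEAT 2 [
  -- iteration 1/2 --
  RT 180: heading 0 -> 180
  FD 2.3: (3.1,0) -> (0.8,0) [heading=180, move]
  RT 45: heading 180 -> 135
  -- iteration 2/2 --
  RT 180: heading 135 -> 315
  FD 2.3: (0.8,0) -> (2.426,-1.626) [heading=315, move]
  RT 45: heading 315 -> 270
]
FD 10.1: (2.426,-1.626) -> (2.426,-11.726) [heading=270, move]
FD 4.1: (2.426,-11.726) -> (2.426,-15.826) [heading=270, move]
Final: pos=(2.426,-15.826), heading=270, 1 segment(s) drawn

Segment lengths:
  seg 1: (0,0) -> (3.1,0), length = 3.1
Total = 3.1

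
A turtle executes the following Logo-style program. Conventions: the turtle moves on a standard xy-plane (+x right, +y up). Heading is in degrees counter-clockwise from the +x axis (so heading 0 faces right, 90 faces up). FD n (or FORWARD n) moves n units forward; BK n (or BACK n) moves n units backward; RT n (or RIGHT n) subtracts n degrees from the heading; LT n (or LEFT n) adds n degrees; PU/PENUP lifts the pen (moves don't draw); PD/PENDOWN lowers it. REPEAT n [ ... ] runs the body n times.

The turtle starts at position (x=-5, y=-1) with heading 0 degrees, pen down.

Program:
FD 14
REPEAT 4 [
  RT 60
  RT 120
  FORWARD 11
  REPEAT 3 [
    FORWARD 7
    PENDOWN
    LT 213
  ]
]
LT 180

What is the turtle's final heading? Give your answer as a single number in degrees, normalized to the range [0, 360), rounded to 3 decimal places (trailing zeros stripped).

Answer: 216

Derivation:
Executing turtle program step by step:
Start: pos=(-5,-1), heading=0, pen down
FD 14: (-5,-1) -> (9,-1) [heading=0, draw]
REPEAT 4 [
  -- iteration 1/4 --
  RT 60: heading 0 -> 300
  RT 120: heading 300 -> 180
  FD 11: (9,-1) -> (-2,-1) [heading=180, draw]
  REPEAT 3 [
    -- iteration 1/3 --
    FD 7: (-2,-1) -> (-9,-1) [heading=180, draw]
    PD: pen down
    LT 213: heading 180 -> 33
    -- iteration 2/3 --
    FD 7: (-9,-1) -> (-3.129,2.812) [heading=33, draw]
    PD: pen down
    LT 213: heading 33 -> 246
    -- iteration 3/3 --
    FD 7: (-3.129,2.812) -> (-5.976,-3.582) [heading=246, draw]
    PD: pen down
    LT 213: heading 246 -> 99
  ]
  -- iteration 2/4 --
  RT 60: heading 99 -> 39
  RT 120: heading 39 -> 279
  FD 11: (-5.976,-3.582) -> (-4.256,-14.447) [heading=279, draw]
  REPEAT 3 [
    -- iteration 1/3 --
    FD 7: (-4.256,-14.447) -> (-3.161,-21.361) [heading=279, draw]
    PD: pen down
    LT 213: heading 279 -> 132
    -- iteration 2/3 --
    FD 7: (-3.161,-21.361) -> (-7.845,-16.159) [heading=132, draw]
    PD: pen down
    LT 213: heading 132 -> 345
    -- iteration 3/3 --
    FD 7: (-7.845,-16.159) -> (-1.083,-17.97) [heading=345, draw]
    PD: pen down
    LT 213: heading 345 -> 198
  ]
  -- iteration 3/4 --
  RT 60: heading 198 -> 138
  RT 120: heading 138 -> 18
  FD 11: (-1.083,-17.97) -> (9.379,-14.571) [heading=18, draw]
  REPEAT 3 [
    -- iteration 1/3 --
    FD 7: (9.379,-14.571) -> (16.036,-12.408) [heading=18, draw]
    PD: pen down
    LT 213: heading 18 -> 231
    -- iteration 2/3 --
    FD 7: (16.036,-12.408) -> (11.631,-17.848) [heading=231, draw]
    PD: pen down
    LT 213: heading 231 -> 84
    -- iteration 3/3 --
    FD 7: (11.631,-17.848) -> (12.362,-10.887) [heading=84, draw]
    PD: pen down
    LT 213: heading 84 -> 297
  ]
  -- iteration 4/4 --
  RT 60: heading 297 -> 237
  RT 120: heading 237 -> 117
  FD 11: (12.362,-10.887) -> (7.369,-1.085) [heading=117, draw]
  REPEAT 3 [
    -- iteration 1/3 --
    FD 7: (7.369,-1.085) -> (4.191,5.152) [heading=117, draw]
    PD: pen down
    LT 213: heading 117 -> 330
    -- iteration 2/3 --
    FD 7: (4.191,5.152) -> (10.253,1.652) [heading=330, draw]
    PD: pen down
    LT 213: heading 330 -> 183
    -- iteration 3/3 --
    FD 7: (10.253,1.652) -> (3.262,1.285) [heading=183, draw]
    PD: pen down
    LT 213: heading 183 -> 36
  ]
]
LT 180: heading 36 -> 216
Final: pos=(3.262,1.285), heading=216, 17 segment(s) drawn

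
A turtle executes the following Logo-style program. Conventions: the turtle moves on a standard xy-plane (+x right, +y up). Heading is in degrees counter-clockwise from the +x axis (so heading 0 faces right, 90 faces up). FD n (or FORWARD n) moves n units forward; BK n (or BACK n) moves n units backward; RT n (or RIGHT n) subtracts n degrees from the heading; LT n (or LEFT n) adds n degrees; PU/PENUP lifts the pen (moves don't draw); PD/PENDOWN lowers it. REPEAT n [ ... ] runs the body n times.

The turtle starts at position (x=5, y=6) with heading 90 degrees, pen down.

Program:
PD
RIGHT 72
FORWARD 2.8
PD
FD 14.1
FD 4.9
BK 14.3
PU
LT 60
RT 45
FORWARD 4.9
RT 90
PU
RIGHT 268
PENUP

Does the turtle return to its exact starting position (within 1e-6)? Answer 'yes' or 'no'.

Answer: no

Derivation:
Executing turtle program step by step:
Start: pos=(5,6), heading=90, pen down
PD: pen down
RT 72: heading 90 -> 18
FD 2.8: (5,6) -> (7.663,6.865) [heading=18, draw]
PD: pen down
FD 14.1: (7.663,6.865) -> (21.073,11.222) [heading=18, draw]
FD 4.9: (21.073,11.222) -> (25.733,12.737) [heading=18, draw]
BK 14.3: (25.733,12.737) -> (12.133,8.318) [heading=18, draw]
PU: pen up
LT 60: heading 18 -> 78
RT 45: heading 78 -> 33
FD 4.9: (12.133,8.318) -> (16.242,10.986) [heading=33, move]
RT 90: heading 33 -> 303
PU: pen up
RT 268: heading 303 -> 35
PU: pen up
Final: pos=(16.242,10.986), heading=35, 4 segment(s) drawn

Start position: (5, 6)
Final position: (16.242, 10.986)
Distance = 12.299; >= 1e-6 -> NOT closed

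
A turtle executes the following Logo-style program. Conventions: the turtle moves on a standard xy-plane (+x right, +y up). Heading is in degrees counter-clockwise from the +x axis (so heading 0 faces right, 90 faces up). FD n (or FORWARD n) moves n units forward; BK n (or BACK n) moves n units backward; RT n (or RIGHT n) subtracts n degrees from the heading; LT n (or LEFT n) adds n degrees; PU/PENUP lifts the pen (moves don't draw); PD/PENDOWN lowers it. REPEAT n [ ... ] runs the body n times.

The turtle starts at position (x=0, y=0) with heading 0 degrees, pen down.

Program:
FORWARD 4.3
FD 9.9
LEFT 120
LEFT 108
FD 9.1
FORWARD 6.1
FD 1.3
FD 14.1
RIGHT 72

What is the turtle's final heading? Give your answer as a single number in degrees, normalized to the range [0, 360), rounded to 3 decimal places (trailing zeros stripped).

Answer: 156

Derivation:
Executing turtle program step by step:
Start: pos=(0,0), heading=0, pen down
FD 4.3: (0,0) -> (4.3,0) [heading=0, draw]
FD 9.9: (4.3,0) -> (14.2,0) [heading=0, draw]
LT 120: heading 0 -> 120
LT 108: heading 120 -> 228
FD 9.1: (14.2,0) -> (8.111,-6.763) [heading=228, draw]
FD 6.1: (8.111,-6.763) -> (4.029,-11.296) [heading=228, draw]
FD 1.3: (4.029,-11.296) -> (3.159,-12.262) [heading=228, draw]
FD 14.1: (3.159,-12.262) -> (-6.275,-22.74) [heading=228, draw]
RT 72: heading 228 -> 156
Final: pos=(-6.275,-22.74), heading=156, 6 segment(s) drawn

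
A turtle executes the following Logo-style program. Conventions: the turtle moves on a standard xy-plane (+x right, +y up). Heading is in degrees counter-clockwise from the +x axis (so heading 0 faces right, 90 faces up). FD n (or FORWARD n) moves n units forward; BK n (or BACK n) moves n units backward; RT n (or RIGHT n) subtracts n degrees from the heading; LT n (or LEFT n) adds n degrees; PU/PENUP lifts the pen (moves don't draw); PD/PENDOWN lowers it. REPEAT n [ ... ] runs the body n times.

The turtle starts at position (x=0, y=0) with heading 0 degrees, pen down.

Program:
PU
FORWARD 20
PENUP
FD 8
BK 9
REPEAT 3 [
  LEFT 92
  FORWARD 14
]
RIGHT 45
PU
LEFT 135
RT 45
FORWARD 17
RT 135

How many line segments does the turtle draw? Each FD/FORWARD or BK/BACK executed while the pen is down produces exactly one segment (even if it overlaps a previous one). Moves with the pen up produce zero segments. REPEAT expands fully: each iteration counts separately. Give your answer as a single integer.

Executing turtle program step by step:
Start: pos=(0,0), heading=0, pen down
PU: pen up
FD 20: (0,0) -> (20,0) [heading=0, move]
PU: pen up
FD 8: (20,0) -> (28,0) [heading=0, move]
BK 9: (28,0) -> (19,0) [heading=0, move]
REPEAT 3 [
  -- iteration 1/3 --
  LT 92: heading 0 -> 92
  FD 14: (19,0) -> (18.511,13.991) [heading=92, move]
  -- iteration 2/3 --
  LT 92: heading 92 -> 184
  FD 14: (18.511,13.991) -> (4.546,13.015) [heading=184, move]
  -- iteration 3/3 --
  LT 92: heading 184 -> 276
  FD 14: (4.546,13.015) -> (6.009,-0.908) [heading=276, move]
]
RT 45: heading 276 -> 231
PU: pen up
LT 135: heading 231 -> 6
RT 45: heading 6 -> 321
FD 17: (6.009,-0.908) -> (19.22,-11.607) [heading=321, move]
RT 135: heading 321 -> 186
Final: pos=(19.22,-11.607), heading=186, 0 segment(s) drawn
Segments drawn: 0

Answer: 0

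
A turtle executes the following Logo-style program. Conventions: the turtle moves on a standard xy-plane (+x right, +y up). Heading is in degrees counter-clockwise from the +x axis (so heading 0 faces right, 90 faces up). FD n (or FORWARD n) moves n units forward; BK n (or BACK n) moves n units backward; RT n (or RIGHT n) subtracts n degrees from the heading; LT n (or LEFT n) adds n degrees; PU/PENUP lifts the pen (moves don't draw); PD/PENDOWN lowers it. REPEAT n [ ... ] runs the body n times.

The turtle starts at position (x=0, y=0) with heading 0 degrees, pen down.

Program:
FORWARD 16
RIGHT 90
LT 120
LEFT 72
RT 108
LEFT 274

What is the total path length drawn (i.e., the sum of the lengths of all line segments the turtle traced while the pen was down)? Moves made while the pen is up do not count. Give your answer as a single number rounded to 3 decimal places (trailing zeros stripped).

Answer: 16

Derivation:
Executing turtle program step by step:
Start: pos=(0,0), heading=0, pen down
FD 16: (0,0) -> (16,0) [heading=0, draw]
RT 90: heading 0 -> 270
LT 120: heading 270 -> 30
LT 72: heading 30 -> 102
RT 108: heading 102 -> 354
LT 274: heading 354 -> 268
Final: pos=(16,0), heading=268, 1 segment(s) drawn

Segment lengths:
  seg 1: (0,0) -> (16,0), length = 16
Total = 16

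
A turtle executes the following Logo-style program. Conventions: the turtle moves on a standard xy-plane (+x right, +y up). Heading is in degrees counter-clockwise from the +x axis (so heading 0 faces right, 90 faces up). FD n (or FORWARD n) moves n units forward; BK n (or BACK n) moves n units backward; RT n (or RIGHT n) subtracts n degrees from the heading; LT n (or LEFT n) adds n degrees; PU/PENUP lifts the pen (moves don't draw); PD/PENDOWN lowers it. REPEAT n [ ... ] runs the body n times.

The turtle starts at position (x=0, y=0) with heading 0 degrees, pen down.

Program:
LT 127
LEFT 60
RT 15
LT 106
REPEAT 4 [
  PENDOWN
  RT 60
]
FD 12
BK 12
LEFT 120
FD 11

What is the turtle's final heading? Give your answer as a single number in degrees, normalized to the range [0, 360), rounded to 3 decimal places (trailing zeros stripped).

Answer: 158

Derivation:
Executing turtle program step by step:
Start: pos=(0,0), heading=0, pen down
LT 127: heading 0 -> 127
LT 60: heading 127 -> 187
RT 15: heading 187 -> 172
LT 106: heading 172 -> 278
REPEAT 4 [
  -- iteration 1/4 --
  PD: pen down
  RT 60: heading 278 -> 218
  -- iteration 2/4 --
  PD: pen down
  RT 60: heading 218 -> 158
  -- iteration 3/4 --
  PD: pen down
  RT 60: heading 158 -> 98
  -- iteration 4/4 --
  PD: pen down
  RT 60: heading 98 -> 38
]
FD 12: (0,0) -> (9.456,7.388) [heading=38, draw]
BK 12: (9.456,7.388) -> (0,0) [heading=38, draw]
LT 120: heading 38 -> 158
FD 11: (0,0) -> (-10.199,4.121) [heading=158, draw]
Final: pos=(-10.199,4.121), heading=158, 3 segment(s) drawn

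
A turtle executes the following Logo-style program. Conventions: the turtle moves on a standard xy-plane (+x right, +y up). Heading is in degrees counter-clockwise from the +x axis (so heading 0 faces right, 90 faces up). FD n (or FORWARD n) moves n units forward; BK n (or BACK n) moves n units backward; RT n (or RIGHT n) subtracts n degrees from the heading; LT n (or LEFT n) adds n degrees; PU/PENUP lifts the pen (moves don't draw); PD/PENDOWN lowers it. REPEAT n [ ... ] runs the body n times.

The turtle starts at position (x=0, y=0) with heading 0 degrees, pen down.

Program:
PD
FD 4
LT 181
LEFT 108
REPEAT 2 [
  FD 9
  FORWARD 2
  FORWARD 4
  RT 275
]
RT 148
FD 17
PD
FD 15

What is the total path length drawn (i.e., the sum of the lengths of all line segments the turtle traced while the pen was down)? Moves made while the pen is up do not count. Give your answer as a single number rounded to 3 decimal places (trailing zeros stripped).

Answer: 66

Derivation:
Executing turtle program step by step:
Start: pos=(0,0), heading=0, pen down
PD: pen down
FD 4: (0,0) -> (4,0) [heading=0, draw]
LT 181: heading 0 -> 181
LT 108: heading 181 -> 289
REPEAT 2 [
  -- iteration 1/2 --
  FD 9: (4,0) -> (6.93,-8.51) [heading=289, draw]
  FD 2: (6.93,-8.51) -> (7.581,-10.401) [heading=289, draw]
  FD 4: (7.581,-10.401) -> (8.884,-14.183) [heading=289, draw]
  RT 275: heading 289 -> 14
  -- iteration 2/2 --
  FD 9: (8.884,-14.183) -> (17.616,-12.005) [heading=14, draw]
  FD 2: (17.616,-12.005) -> (19.557,-11.522) [heading=14, draw]
  FD 4: (19.557,-11.522) -> (23.438,-10.554) [heading=14, draw]
  RT 275: heading 14 -> 99
]
RT 148: heading 99 -> 311
FD 17: (23.438,-10.554) -> (34.591,-23.384) [heading=311, draw]
PD: pen down
FD 15: (34.591,-23.384) -> (44.432,-34.705) [heading=311, draw]
Final: pos=(44.432,-34.705), heading=311, 9 segment(s) drawn

Segment lengths:
  seg 1: (0,0) -> (4,0), length = 4
  seg 2: (4,0) -> (6.93,-8.51), length = 9
  seg 3: (6.93,-8.51) -> (7.581,-10.401), length = 2
  seg 4: (7.581,-10.401) -> (8.884,-14.183), length = 4
  seg 5: (8.884,-14.183) -> (17.616,-12.005), length = 9
  seg 6: (17.616,-12.005) -> (19.557,-11.522), length = 2
  seg 7: (19.557,-11.522) -> (23.438,-10.554), length = 4
  seg 8: (23.438,-10.554) -> (34.591,-23.384), length = 17
  seg 9: (34.591,-23.384) -> (44.432,-34.705), length = 15
Total = 66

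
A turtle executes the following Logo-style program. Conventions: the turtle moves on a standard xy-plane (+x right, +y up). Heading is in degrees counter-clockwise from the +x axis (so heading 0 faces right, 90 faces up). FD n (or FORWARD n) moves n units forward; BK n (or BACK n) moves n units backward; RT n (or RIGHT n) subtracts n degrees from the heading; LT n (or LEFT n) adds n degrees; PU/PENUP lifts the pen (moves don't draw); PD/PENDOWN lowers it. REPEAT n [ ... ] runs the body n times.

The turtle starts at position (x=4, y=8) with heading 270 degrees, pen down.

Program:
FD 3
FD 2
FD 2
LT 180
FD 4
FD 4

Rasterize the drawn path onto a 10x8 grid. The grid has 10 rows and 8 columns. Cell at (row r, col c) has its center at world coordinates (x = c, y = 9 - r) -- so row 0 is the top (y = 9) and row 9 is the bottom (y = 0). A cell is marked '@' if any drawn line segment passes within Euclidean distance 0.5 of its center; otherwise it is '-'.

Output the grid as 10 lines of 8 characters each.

Answer: ----@---
----@---
----@---
----@---
----@---
----@---
----@---
----@---
----@---
--------

Derivation:
Segment 0: (4,8) -> (4,5)
Segment 1: (4,5) -> (4,3)
Segment 2: (4,3) -> (4,1)
Segment 3: (4,1) -> (4,5)
Segment 4: (4,5) -> (4,9)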